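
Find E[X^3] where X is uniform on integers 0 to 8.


E[X^3] = (1/9) * sum(x^3 for x=0..8)
= 1296/9 = 144

144


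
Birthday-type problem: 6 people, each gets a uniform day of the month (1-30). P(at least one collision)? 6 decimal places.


P(all different) = prod((30-i)/30 for i=0..5) = 0.586444
P(at least one match) = 1 - 0.586444 = 0.413556

0.413556


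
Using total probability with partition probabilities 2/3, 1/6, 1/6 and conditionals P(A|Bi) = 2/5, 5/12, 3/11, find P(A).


P(A) = P(A|B1)P(B1) + P(A|B2)P(B2) + P(A|B3)P(B3)
= 2/5*2/3 + 5/12*1/6 + 3/11*1/6
= 4/15 + 5/72 + 1/22 = 1511/3960

1511/3960


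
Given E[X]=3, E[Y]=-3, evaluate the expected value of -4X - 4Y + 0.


E[-4X - 4Y + 0] = -4*E[X] - 4*E[Y] + 0
= (-4)*(3) + (-4)*(-3) + (0)
= -12 + 12 + 0 = 0

0


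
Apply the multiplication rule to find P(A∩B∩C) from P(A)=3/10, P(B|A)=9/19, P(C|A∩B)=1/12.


P(A∩B∩C) = P(A) * P(B|A) * P(C|A∩B)
= 3/10 * 9/19 * 1/12
= 27/190 * 1/12 = 9/760

9/760


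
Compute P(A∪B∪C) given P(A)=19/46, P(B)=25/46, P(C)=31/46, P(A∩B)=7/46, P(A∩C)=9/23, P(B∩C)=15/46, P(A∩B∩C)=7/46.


P(A∪B∪C) = P(A)+P(B)+P(C) - P(AB)-P(AC)-P(BC) + P(ABC)
= 19/46+25/46+31/46 - 7/46-9/23-15/46 + 7/46
= 21/23

21/23


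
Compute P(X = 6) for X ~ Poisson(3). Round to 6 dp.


P(X=6) = e^(-3) * 3^6 / 6!
≈ 0.04978706837 * 729 / 720
≈ 0.050409

0.050409


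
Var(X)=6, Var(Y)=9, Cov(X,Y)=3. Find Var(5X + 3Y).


Var(5X + 3Y) = 5^2*Var(X) + 3^2*Var(Y) + 2*5*3*Cov(X,Y)
= 25*6 + 9*9 + 30*3
= 150 + 81 + 90 = 321

321


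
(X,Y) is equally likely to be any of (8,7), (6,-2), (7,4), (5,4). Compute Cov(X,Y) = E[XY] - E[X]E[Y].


E[X]=13/2, E[Y]=13/4, E[XY]=23
Cov(X,Y) = E[XY] - E[X]E[Y] = 23 - 13/2*13/4 = 15/8

15/8


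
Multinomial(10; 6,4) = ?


10! = 3628800
Denominator: 6!=720 * 4!=24
Coefficient = 3628800 / 17280 = 210

210


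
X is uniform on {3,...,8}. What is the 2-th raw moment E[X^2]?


E[X^2] = (1/6) * sum(x^2 for x=3..8)
= 199/6

199/6


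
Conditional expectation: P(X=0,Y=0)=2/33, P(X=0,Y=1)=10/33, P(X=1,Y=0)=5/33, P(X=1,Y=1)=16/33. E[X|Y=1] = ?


P(Y=1) = 26/33
E[X|Y=1] = (0*10 + 1*16)/26 = 16/26 = 8/13

8/13


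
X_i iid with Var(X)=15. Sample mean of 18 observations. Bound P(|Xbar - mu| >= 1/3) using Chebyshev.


Var(Xbar) = Var(X)/n = 15/18
Chebyshev: P(|Xbar-mu| >= 1/3) <= Var(Xbar)/(1/3)^2 = (5/6)/(1/9) = 15/2
Bound exceeds 1, so trivial bound: 1

1


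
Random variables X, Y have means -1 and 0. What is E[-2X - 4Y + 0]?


E[-2X - 4Y + 0] = -2*E[X] - 4*E[Y] + 0
= (-2)*(-1) + (-4)*(0) + (0)
= 2 + 0 + 0 = 2

2


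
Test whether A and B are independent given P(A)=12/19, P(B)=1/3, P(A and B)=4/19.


P(A)*P(B) = 12/19*1/3 = 4/19
P(A∩B) = 4/19, which equals P(A)P(B), so independent

Yes, A and B are independent


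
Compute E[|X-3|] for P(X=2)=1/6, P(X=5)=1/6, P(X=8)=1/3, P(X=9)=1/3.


E[|X-3|] = sum(g(x)*P(x))
= 1*1/6 + 2*1/6 + 5*1/3 + 6*1/3
= 25/6

25/6


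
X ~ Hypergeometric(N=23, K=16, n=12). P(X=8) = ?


P(X=8) = C(16,8)*C(7,4) / C(23,12)
= 12870*35 / 1352078
= 450450/1352078 = 2475/7429

2475/7429


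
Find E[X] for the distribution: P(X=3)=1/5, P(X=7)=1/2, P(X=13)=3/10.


E[X] = sum(x * P(x))
= 3*1/5 + 7*1/2 + 13*3/10
= 8

8


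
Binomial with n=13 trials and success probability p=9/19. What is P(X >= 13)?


P(X>=13) = P(X=13)
= 2541865828329/42052983462257059
= 2541865828329/42052983462257059

2541865828329/42052983462257059


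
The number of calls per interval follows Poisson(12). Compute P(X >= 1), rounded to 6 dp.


P(X>=1) = 1 - P(X<=0) = 1 - (e^(-12)*12^0/0!)
≈ 1 - 0.0000061442 = 0.9999938558
≈ 0.999994

0.999994


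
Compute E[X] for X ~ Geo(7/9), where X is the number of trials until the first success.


For geometric (trials until first success), E[X] = 1/p = 1/(7/9) = 9/7

9/7


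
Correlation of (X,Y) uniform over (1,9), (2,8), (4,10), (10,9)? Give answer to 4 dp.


Cov(X,Y) = 0.5000, Var(X) = 12.1875, Var(Y) = 0.5000
rho = Cov/(sqrt(VarX)*sqrt(VarY)) = 0.2025

0.2025


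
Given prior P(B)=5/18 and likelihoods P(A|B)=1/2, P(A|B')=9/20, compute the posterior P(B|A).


P(A) = P(A|B)P(B) + P(A|B')P(B') = 1/2*5/18 + 9/20*13/18 = 167/360
P(B|A) = P(A|B)P(B)/P(A) = (5/36)/(167/360) = 50/167

50/167


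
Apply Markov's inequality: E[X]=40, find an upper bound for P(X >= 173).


Markov: P(X >= a) <= E[X]/a
P(X >= 173) <= 40/173

40/173


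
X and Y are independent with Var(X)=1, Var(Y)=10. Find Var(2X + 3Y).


Independence => Cov(X,Y)=0
Var(2X + 3Y) = 2^2*Var(X) + 3^2*Var(Y)
= 4*1 + 9*10 = 94

94


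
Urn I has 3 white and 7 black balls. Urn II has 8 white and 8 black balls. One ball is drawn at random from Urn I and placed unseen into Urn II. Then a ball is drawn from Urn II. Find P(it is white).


P(transfer white) = 3/10; P(transfer black) = 7/10
If white transferred: Urn II has 9 white of 17, so P(white|white moved) = 9/17
If black transferred: Urn II has 8 white of 17, so P(white|black moved) = 8/17
By total probability: P(white) = 3/10*9/17 + 7/10*8/17 = 83/170

83/170


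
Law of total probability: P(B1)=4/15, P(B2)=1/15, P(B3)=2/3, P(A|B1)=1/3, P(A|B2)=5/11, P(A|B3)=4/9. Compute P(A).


P(A) = P(A|B1)P(B1) + P(A|B2)P(B2) + P(A|B3)P(B3)
= 1/3*4/15 + 5/11*1/15 + 4/9*2/3
= 4/45 + 1/33 + 8/27 = 617/1485

617/1485


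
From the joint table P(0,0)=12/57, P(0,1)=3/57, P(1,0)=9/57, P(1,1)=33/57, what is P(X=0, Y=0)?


Read from table: P(X=0, Y=0) = 12/57 = 4/19

4/19


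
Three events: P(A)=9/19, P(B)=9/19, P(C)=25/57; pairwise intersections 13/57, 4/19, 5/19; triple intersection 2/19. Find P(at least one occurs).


P(A∪B∪C) = P(A)+P(B)+P(C) - P(AB)-P(AC)-P(BC) + P(ABC)
= 9/19+9/19+25/57 - 13/57-4/19-5/19 + 2/19
= 15/19

15/19


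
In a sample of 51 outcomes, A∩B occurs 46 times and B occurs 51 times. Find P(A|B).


P(A|B) = P(A∩B)/P(B) = (46/51)/(51/51) = 46/51

46/51


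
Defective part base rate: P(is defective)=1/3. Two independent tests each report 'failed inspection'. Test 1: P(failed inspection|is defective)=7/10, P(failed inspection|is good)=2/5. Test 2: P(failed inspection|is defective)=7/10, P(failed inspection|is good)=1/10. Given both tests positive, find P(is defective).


After test 1: P(+) = 7/10*1/3 + 2/5*2/3 = 1/2
P(B|+) = (7/30)/(1/2) = 7/15
After test 2 (use post1 as new prior): P(+) = 7/10*7/15 + 1/10*8/15 = 19/50
P(B|+,+) = (49/150)/(19/50) = 49/57

49/57


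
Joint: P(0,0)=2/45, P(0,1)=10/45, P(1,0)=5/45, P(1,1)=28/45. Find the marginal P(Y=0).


P(Y=0) = P(0,0)+P(1,0) = 2/45 + 5/45 = 7/45

7/45


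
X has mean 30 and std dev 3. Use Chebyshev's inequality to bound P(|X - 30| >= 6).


k = 6/3 = 2
Chebyshev: P(|X-mu| >= k*sigma) <= 1/k^2 = 1/2^2 = 1/4

1/4


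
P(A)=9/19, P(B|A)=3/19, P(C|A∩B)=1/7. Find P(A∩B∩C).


P(A∩B∩C) = P(A) * P(B|A) * P(C|A∩B)
= 9/19 * 3/19 * 1/7
= 27/361 * 1/7 = 27/2527

27/2527


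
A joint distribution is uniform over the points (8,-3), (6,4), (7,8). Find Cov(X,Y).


E[X]=7, E[Y]=3, E[XY]=56/3
Cov(X,Y) = E[XY] - E[X]E[Y] = 56/3 - 7*3 = -7/3

-7/3


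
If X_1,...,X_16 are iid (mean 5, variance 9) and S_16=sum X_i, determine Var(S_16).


By independence, Var(S_n) = n*Var(X_1) = 16*9 = 144

144


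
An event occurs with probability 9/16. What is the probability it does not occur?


P(A') = 1 - P(A) = 1 - 9/16 = 7/16

7/16


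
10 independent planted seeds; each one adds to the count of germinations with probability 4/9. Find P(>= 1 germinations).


P(at least one) = 1 - P(none)
P(none) = (1 - 4/9)^10 = (5/9)^10 = 9765625/3486784401
P(at least one) = 1 - 9765625/3486784401 = 3477018776/3486784401

3477018776/3486784401


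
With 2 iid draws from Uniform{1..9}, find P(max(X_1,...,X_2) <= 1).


P(max <= 1) = P(all X_i <= 1) = (P(X_1 <= 1))^2
= (1/9)^2 = 1/81

1/81


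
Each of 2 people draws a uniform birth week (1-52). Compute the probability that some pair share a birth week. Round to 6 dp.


P(all different) = prod((52-i)/52 for i=0..1) = 0.980769
P(at least one match) = 1 - 0.980769 = 0.019231

0.019231


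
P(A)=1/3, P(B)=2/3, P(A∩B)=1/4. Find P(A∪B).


P(A∪B) = P(A) + P(B) - P(A∩B)
= 1/3 + 2/3 - 1/4 = 3/4

3/4


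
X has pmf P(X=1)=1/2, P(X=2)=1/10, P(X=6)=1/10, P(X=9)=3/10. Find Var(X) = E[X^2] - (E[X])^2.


E[X] = 4, E[X^2] = 144/5
Var(X) = E[X^2] - (E[X])^2 = 144/5 - (4)^2 = 64/5

64/5


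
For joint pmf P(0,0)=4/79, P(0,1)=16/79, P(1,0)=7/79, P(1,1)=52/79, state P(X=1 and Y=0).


Read from table: P(X=1, Y=0) = 7/79

7/79


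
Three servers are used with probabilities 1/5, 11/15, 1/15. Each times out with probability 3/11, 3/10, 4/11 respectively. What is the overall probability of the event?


P(A) = P(A|B1)P(B1) + P(A|B2)P(B2) + P(A|B3)P(B3)
= 3/11*1/5 + 3/10*11/15 + 4/11*1/15
= 3/55 + 11/50 + 4/165 = 493/1650

493/1650


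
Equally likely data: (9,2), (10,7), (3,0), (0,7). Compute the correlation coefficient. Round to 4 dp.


Cov(X,Y) = 0.0000, Var(X) = 17.2500, Var(Y) = 9.5000
rho = Cov/(sqrt(VarX)*sqrt(VarY)) = 0.0000

0.0000


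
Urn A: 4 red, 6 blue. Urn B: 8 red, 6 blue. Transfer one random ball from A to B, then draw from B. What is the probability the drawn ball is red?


P(transfer red) = 4/10 = 2/5; P(transfer blue) = 3/5
If red transferred: Urn II has 9 red of 15, so P(red|red moved) = 3/5
If blue transferred: Urn II has 8 red of 15, so P(red|blue moved) = 8/15
By total probability: P(red) = 2/5*3/5 + 3/5*8/15 = 14/25

14/25


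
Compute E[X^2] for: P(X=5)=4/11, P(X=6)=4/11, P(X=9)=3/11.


E[X^2] = sum(x^2 * P(x))
= 25*4/11 + 36*4/11 + 81*3/11
= 487/11

487/11


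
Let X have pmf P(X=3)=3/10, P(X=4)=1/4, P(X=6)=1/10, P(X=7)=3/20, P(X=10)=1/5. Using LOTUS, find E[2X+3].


E[2X+3] = sum(g(x)*P(x))
= 9*3/10 + 11*1/4 + 15*1/10 + 17*3/20 + 23*1/5
= 141/10

141/10


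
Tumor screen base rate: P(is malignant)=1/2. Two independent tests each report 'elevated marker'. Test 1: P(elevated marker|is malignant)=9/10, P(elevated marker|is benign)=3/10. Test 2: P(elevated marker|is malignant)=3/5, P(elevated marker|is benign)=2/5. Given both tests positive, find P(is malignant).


After test 1: P(+) = 9/10*1/2 + 3/10*1/2 = 3/5
P(B|+) = (9/20)/(3/5) = 3/4
After test 2 (use post1 as new prior): P(+) = 3/5*3/4 + 2/5*1/4 = 11/20
P(B|+,+) = (9/20)/(11/20) = 9/11

9/11


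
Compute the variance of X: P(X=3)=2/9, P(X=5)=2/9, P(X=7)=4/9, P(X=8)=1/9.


E[X] = 52/9, E[X^2] = 328/9
Var(X) = E[X^2] - (E[X])^2 = 328/9 - (52/9)^2 = 248/81

248/81


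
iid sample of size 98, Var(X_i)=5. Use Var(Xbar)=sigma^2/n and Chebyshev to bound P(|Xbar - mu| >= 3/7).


Var(Xbar) = Var(X)/n = 5/98
Chebyshev: P(|Xbar-mu| >= 3/7) <= Var(Xbar)/(3/7)^2 = (5/98)/(9/49) = 5/18

5/18


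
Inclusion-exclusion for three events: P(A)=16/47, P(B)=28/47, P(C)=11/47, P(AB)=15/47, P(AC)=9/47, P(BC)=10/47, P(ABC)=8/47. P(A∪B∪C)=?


P(A∪B∪C) = P(A)+P(B)+P(C) - P(AB)-P(AC)-P(BC) + P(ABC)
= 16/47+28/47+11/47 - 15/47-9/47-10/47 + 8/47
= 29/47

29/47


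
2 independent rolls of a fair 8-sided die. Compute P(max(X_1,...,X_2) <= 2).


P(max <= 2) = P(all X_i <= 2) = (P(X_1 <= 2))^2
= (2/8)^2 = (1/4)^2 = 1/16

1/16


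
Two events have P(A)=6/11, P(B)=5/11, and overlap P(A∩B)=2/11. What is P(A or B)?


P(A∪B) = P(A) + P(B) - P(A∩B)
= 6/11 + 5/11 - 2/11 = 9/11

9/11


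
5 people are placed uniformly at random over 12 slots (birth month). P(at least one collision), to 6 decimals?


P(all different) = prod((12-i)/12 for i=0..4) = 0.381944
P(at least one match) = 1 - 0.381944 = 0.618056

0.618056


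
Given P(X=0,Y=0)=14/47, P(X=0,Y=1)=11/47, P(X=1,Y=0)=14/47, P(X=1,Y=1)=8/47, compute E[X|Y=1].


P(Y=1) = 19/47
E[X|Y=1] = (0*11 + 1*8)/19 = 8/19

8/19


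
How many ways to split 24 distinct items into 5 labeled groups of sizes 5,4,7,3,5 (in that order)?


24! = 620448401733239439360000
Denominator: 5!=120 * 4!=24 * 7!=5040 * 3!=6 * 5!=120
Coefficient = 620448401733239439360000 / 10450944000 = 59367689821440

59367689821440


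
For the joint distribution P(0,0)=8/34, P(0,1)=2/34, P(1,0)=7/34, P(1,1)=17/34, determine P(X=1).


P(X=1) = P(1,0)+P(1,1) = 7/34 + 17/34 = 24/34 = 12/17

12/17


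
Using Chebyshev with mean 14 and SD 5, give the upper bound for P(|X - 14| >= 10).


k = 10/5 = 2
Chebyshev: P(|X-mu| >= k*sigma) <= 1/k^2 = 1/2^2 = 1/4

1/4


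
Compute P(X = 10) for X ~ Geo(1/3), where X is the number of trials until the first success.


P(X=10) = (1-p)^9 * p = (2/3)^9 * 1/3
= 512/19683 * 1/3 = 512/59049

512/59049


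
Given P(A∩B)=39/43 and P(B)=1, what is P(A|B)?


P(A|B) = P(A∩B)/P(B) = (39/43)/(43/43) = 39/43

39/43


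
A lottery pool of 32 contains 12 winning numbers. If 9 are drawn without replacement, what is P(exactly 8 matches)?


P(X=8) = C(12,8)*C(20,1) / C(32,9)
= 495*20 / 28048800
= 9900/28048800 = 33/93496

33/93496


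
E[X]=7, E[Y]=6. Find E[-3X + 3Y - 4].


E[-3X + 3Y - 4] = -3*E[X] + 3*E[Y] - 4
= (-3)*(7) + (3)*(6) + (-4)
= -21 + 18 - 4 = -7

-7


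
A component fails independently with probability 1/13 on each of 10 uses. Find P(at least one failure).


P(at least one) = 1 - P(none)
P(none) = (1 - 1/13)^10 = (12/13)^10 = 61917364224/137858491849
P(at least one) = 1 - 61917364224/137858491849 = 75941127625/137858491849

75941127625/137858491849


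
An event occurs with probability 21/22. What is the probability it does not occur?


P(A') = 1 - P(A) = 1 - 21/22 = 1/22

1/22


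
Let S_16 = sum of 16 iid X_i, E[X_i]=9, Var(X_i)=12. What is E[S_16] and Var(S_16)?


E[S_n] = n*mu = 16*9 = 144
Var(S_n) = n*sigma^2 = 16*12 = 192

E[S_16]=144, Var(S_16)=192


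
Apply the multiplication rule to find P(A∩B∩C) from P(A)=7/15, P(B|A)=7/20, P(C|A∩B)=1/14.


P(A∩B∩C) = P(A) * P(B|A) * P(C|A∩B)
= 7/15 * 7/20 * 1/14
= 49/300 * 1/14 = 7/600

7/600


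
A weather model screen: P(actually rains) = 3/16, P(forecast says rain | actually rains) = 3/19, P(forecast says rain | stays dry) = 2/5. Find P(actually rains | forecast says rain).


P(A) = P(A|B)P(B) + P(A|B')P(B') = 3/19*3/16 + 2/5*13/16 = 539/1520
P(B|A) = P(A|B)P(B)/P(A) = (9/304)/(539/1520) = 45/539

45/539


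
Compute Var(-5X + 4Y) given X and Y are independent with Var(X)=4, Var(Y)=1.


Independence => Cov(X,Y)=0
Var(-5X + 4Y) = (-5)^2*Var(X) + 4^2*Var(Y)
= 25*4 + 16*1 = 116

116


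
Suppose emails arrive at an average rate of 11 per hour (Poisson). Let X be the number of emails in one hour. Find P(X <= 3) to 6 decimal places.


P(X<=3) = e^(-11)*11^0/0! + e^(-11)*11^1/1! + e^(-11)*11^2/2! + e^(-11)*11^3/3!
≈ 0.0000167017 + 0.0001837187 + 0.0010104529 + 0.0037049940
= 0.0049158673
≈ 0.004916

0.004916


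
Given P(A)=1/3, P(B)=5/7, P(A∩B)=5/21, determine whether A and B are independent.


P(A)*P(B) = 1/3*5/7 = 5/21
P(A∩B) = 5/21, which equals P(A)P(B), so independent

Yes, A and B are independent


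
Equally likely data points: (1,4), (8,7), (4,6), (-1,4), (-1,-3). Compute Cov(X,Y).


E[X]=11/5, E[Y]=18/5, E[XY]=83/5
Cov(X,Y) = E[XY] - E[X]E[Y] = 83/5 - 11/5*18/5 = 217/25

217/25


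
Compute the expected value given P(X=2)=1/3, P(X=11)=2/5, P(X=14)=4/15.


E[X] = sum(x * P(x))
= 2*1/3 + 11*2/5 + 14*4/15
= 44/5

44/5


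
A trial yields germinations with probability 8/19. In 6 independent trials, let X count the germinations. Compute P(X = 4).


P(X=4) = C(6,4) * p^4 * (1-p)^2
= 15 * 4096/130321 * 121/361
= 7434240/47045881

7434240/47045881


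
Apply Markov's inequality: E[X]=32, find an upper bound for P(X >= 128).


Markov: P(X >= a) <= E[X]/a
P(X >= 128) <= 32/128 = 1/4

1/4


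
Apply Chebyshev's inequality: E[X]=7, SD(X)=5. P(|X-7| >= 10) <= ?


k = 10/5 = 2
Chebyshev: P(|X-mu| >= k*sigma) <= 1/k^2 = 1/2^2 = 1/4

1/4


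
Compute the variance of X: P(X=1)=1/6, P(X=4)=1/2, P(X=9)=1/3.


E[X] = 31/6, E[X^2] = 211/6
Var(X) = E[X^2] - (E[X])^2 = 211/6 - (31/6)^2 = 305/36

305/36


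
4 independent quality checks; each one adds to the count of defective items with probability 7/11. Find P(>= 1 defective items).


P(at least one) = 1 - P(none)
P(none) = (1 - 7/11)^4 = (4/11)^4 = 256/14641
P(at least one) = 1 - 256/14641 = 14385/14641

14385/14641


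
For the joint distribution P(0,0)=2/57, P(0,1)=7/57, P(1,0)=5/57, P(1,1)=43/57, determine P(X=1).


P(X=1) = P(1,0)+P(1,1) = 5/57 + 43/57 = 48/57 = 16/19

16/19


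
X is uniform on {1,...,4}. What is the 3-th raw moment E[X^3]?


E[X^3] = (1/4) * sum(x^3 for x=1..4)
= 100/4 = 25

25


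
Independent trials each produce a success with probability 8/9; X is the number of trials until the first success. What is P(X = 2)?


P(X=2) = (1-p)^1 * p = (1/9)^1 * 8/9
= 1/9 * 8/9 = 8/81

8/81


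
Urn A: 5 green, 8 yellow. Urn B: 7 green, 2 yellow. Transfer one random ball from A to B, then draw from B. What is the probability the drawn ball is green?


P(transfer green) = 5/13; P(transfer yellow) = 8/13
If green transferred: Urn II has 8 green of 10, so P(green|green moved) = 4/5
If yellow transferred: Urn II has 7 green of 10, so P(green|yellow moved) = 7/10
By total probability: P(green) = 5/13*4/5 + 8/13*7/10 = 48/65

48/65


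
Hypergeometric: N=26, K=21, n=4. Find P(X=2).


P(X=2) = C(21,2)*C(5,2) / C(26,4)
= 210*10 / 14950
= 2100/14950 = 42/299

42/299


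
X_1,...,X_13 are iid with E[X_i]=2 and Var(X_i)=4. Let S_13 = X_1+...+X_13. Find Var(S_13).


By independence, Var(S_n) = n*Var(X_1) = 13*4 = 52

52


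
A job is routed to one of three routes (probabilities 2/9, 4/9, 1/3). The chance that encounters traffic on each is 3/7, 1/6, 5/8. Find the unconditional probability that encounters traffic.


P(A) = P(A|B1)P(B1) + P(A|B2)P(B2) + P(A|B3)P(B3)
= 3/7*2/9 + 1/6*4/9 + 5/8*1/3
= 2/21 + 2/27 + 5/24 = 571/1512

571/1512


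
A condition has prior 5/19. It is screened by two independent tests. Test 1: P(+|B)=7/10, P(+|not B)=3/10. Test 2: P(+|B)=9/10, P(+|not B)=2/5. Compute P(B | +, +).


After test 1: P(+) = 7/10*5/19 + 3/10*14/19 = 77/190
P(B|+) = (7/38)/(77/190) = 5/11
After test 2 (use post1 as new prior): P(+) = 9/10*5/11 + 2/5*6/11 = 69/110
P(B|+,+) = (9/22)/(69/110) = 15/23

15/23


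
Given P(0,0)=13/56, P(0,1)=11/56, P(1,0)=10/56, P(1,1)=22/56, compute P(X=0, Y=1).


Read from table: P(X=0, Y=1) = 11/56

11/56


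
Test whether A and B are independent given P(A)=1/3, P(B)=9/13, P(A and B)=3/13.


P(A)*P(B) = 1/3*9/13 = 3/13
P(A∩B) = 3/13, which equals P(A)P(B), so independent

Yes, A and B are independent


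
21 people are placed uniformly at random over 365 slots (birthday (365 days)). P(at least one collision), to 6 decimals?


P(all different) = prod((365-i)/365 for i=0..20) = 0.556312
P(at least one match) = 1 - 0.556312 = 0.443688

0.443688


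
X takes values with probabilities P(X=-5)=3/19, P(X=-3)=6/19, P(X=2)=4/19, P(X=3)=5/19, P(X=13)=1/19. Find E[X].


E[X] = sum(x * P(x))
= -5*3/19 - 3*6/19 + 2*4/19 + 3*5/19 + 13*1/19
= 3/19

3/19


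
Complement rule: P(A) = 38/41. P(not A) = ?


P(A') = 1 - P(A) = 1 - 38/41 = 3/41

3/41


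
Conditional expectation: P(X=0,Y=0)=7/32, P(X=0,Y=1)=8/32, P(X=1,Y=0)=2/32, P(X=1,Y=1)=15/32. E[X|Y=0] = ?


P(Y=0) = 9/32
E[X|Y=0] = (0*7 + 1*2)/9 = 2/9

2/9


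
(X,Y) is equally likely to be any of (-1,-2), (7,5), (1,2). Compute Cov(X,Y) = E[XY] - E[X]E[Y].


E[X]=7/3, E[Y]=5/3, E[XY]=13
Cov(X,Y) = E[XY] - E[X]E[Y] = 13 - 7/3*5/3 = 82/9

82/9


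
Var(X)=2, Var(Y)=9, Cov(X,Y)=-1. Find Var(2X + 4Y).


Var(2X + 4Y) = 2^2*Var(X) + 4^2*Var(Y) + 2*2*4*Cov(X,Y)
= 4*2 + 16*9 + 16*(-1)
= 8 + 144 - 16 = 136

136


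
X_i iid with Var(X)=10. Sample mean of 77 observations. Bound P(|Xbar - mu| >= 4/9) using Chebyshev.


Var(Xbar) = Var(X)/n = 10/77
Chebyshev: P(|Xbar-mu| >= 4/9) <= Var(Xbar)/(4/9)^2 = (10/77)/(16/81) = 405/616

405/616


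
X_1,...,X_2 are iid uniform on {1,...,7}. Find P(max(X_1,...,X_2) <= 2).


P(max <= 2) = P(all X_i <= 2) = (P(X_1 <= 2))^2
= (2/7)^2 = 4/49

4/49


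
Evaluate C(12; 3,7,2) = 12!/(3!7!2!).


12! = 479001600
Denominator: 3!=6 * 7!=5040 * 2!=2
Coefficient = 479001600 / 60480 = 7920

7920


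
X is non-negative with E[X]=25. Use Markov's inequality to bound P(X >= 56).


Markov: P(X >= a) <= E[X]/a
P(X >= 56) <= 25/56

25/56


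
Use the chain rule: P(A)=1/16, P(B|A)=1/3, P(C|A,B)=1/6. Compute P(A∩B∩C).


P(A∩B∩C) = P(A) * P(B|A) * P(C|A∩B)
= 1/16 * 1/3 * 1/6
= 1/48 * 1/6 = 1/288

1/288


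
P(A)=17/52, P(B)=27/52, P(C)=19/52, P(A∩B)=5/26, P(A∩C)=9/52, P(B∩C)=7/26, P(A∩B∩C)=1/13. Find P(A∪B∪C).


P(A∪B∪C) = P(A)+P(B)+P(C) - P(AB)-P(AC)-P(BC) + P(ABC)
= 17/52+27/52+19/52 - 5/26-9/52-7/26 + 1/13
= 17/26

17/26


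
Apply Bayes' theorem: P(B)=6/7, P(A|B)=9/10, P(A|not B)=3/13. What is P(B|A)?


P(A) = P(A|B)P(B) + P(A|B')P(B') = 9/10*6/7 + 3/13*1/7 = 366/455
P(B|A) = P(A|B)P(B)/P(A) = (27/35)/(366/455) = 117/122

117/122


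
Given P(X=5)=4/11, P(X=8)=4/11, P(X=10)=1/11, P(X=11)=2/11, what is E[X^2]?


E[X^2] = sum(g(x)*P(x))
= 25*4/11 + 64*4/11 + 100*1/11 + 121*2/11
= 698/11

698/11


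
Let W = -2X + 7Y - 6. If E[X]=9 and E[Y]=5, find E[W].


E[-2X + 7Y - 6] = -2*E[X] + 7*E[Y] - 6
= (-2)*(9) + (7)*(5) + (-6)
= -18 + 35 - 6 = 11

11


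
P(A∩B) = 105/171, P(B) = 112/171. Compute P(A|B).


P(A|B) = P(A∩B)/P(B) = (105/171)/(112/171) = 105/112 = 15/16

15/16


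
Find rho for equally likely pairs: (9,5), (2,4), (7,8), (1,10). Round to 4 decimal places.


Cov(X,Y) = -2.3125, Var(X) = 11.1875, Var(Y) = 5.6875
rho = Cov/(sqrt(VarX)*sqrt(VarY)) = -0.2899

-0.2899


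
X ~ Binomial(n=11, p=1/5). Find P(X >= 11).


P(X>=11) = P(X=11)
= 1/48828125
= 1/48828125

1/48828125


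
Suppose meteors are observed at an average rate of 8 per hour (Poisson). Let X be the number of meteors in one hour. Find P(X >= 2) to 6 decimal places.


P(X>=2) = 1 - P(X<=1) = 1 - (e^(-8)*8^0/0! + e^(-8)*8^1/1!)
≈ 1 - (0.0003354626 + 0.0026837010)
= 1 - 0.0030191636 = 0.9969808364
≈ 0.996981

0.996981


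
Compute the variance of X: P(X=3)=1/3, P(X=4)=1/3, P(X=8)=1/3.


E[X] = 5, E[X^2] = 89/3
Var(X) = E[X^2] - (E[X])^2 = 89/3 - (5)^2 = 14/3

14/3


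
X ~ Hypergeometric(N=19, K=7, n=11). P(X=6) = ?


P(X=6) = C(7,6)*C(12,5) / C(19,11)
= 7*792 / 75582
= 5544/75582 = 308/4199

308/4199


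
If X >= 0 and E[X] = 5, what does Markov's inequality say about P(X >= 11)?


Markov: P(X >= a) <= E[X]/a
P(X >= 11) <= 5/11

5/11


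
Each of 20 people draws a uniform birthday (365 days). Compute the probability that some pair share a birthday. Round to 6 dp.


P(all different) = prod((365-i)/365 for i=0..19) = 0.588562
P(at least one match) = 1 - 0.588562 = 0.411438

0.411438


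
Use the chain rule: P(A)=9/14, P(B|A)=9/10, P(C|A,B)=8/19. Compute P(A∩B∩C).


P(A∩B∩C) = P(A) * P(B|A) * P(C|A∩B)
= 9/14 * 9/10 * 8/19
= 81/140 * 8/19 = 162/665

162/665


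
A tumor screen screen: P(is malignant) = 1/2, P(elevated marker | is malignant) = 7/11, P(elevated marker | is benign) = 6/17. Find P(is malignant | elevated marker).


P(A) = P(A|B)P(B) + P(A|B')P(B') = 7/11*1/2 + 6/17*1/2 = 185/374
P(B|A) = P(A|B)P(B)/P(A) = (7/22)/(185/374) = 119/185

119/185


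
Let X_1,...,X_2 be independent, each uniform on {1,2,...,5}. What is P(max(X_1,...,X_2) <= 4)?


P(max <= 4) = P(all X_i <= 4) = (P(X_1 <= 4))^2
= (4/5)^2 = 16/25

16/25


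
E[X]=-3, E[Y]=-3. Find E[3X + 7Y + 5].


E[3X + 7Y + 5] = 3*E[X] + 7*E[Y] + 5
= (3)*(-3) + (7)*(-3) + (5)
= -9 - 21 + 5 = -25

-25


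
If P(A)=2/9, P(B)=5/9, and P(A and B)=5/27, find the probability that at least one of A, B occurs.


P(A∪B) = P(A) + P(B) - P(A∩B)
= 2/9 + 5/9 - 5/27 = 16/27

16/27


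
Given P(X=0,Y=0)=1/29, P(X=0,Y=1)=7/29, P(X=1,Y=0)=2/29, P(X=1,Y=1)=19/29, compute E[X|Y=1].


P(Y=1) = 26/29
E[X|Y=1] = (0*7 + 1*19)/26 = 19/26

19/26


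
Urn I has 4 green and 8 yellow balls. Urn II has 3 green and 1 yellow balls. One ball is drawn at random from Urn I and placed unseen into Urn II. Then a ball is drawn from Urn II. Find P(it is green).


P(transfer green) = 4/12 = 1/3; P(transfer yellow) = 2/3
If green transferred: Urn II has 4 green of 5, so P(green|green moved) = 4/5
If yellow transferred: Urn II has 3 green of 5, so P(green|yellow moved) = 3/5
By total probability: P(green) = 1/3*4/5 + 2/3*3/5 = 2/3

2/3


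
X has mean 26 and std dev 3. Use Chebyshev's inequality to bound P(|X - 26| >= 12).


k = 12/3 = 4
Chebyshev: P(|X-mu| >= k*sigma) <= 1/k^2 = 1/4^2 = 1/16

1/16


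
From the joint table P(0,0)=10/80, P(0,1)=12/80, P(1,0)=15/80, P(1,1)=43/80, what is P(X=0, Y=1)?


Read from table: P(X=0, Y=1) = 12/80 = 3/20

3/20


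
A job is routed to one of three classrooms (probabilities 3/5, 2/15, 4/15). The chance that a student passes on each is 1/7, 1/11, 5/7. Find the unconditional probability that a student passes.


P(A) = P(A|B1)P(B1) + P(A|B2)P(B2) + P(A|B3)P(B3)
= 1/7*3/5 + 1/11*2/15 + 5/7*4/15
= 3/35 + 2/165 + 4/21 = 111/385

111/385


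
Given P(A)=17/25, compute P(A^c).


P(A') = 1 - P(A) = 1 - 17/25 = 8/25

8/25


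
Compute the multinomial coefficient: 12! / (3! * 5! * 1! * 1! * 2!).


12! = 479001600
Denominator: 3!=6 * 5!=120 * 1!=1 * 1!=1 * 2!=2
Coefficient = 479001600 / 1440 = 332640

332640


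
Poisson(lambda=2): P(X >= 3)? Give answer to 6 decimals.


P(X>=3) = 1 - P(X<=2) = 1 - (e^(-2)*2^0/0! + e^(-2)*2^1/1! + e^(-2)*2^2/2!)
≈ 1 - (0.1353352832 + 0.2706705665 + 0.2706705665)
= 1 - 0.6766764162 = 0.3233235838
≈ 0.323324

0.323324


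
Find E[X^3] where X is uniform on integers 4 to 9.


E[X^3] = (1/6) * sum(x^3 for x=4..9)
= 1989/6 = 663/2

663/2


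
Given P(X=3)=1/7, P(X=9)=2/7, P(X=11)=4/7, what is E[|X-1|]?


E[|X-1|] = sum(g(x)*P(x))
= 2*1/7 + 8*2/7 + 10*4/7
= 58/7

58/7


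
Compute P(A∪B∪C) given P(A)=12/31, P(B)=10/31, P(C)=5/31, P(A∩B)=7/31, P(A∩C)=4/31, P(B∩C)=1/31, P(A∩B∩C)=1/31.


P(A∪B∪C) = P(A)+P(B)+P(C) - P(AB)-P(AC)-P(BC) + P(ABC)
= 12/31+10/31+5/31 - 7/31-4/31-1/31 + 1/31
= 16/31

16/31


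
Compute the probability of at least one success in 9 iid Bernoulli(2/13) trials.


P(at least one) = 1 - P(none)
P(none) = (1 - 2/13)^9 = (11/13)^9 = 2357947691/10604499373
P(at least one) = 1 - 2357947691/10604499373 = 8246551682/10604499373

8246551682/10604499373


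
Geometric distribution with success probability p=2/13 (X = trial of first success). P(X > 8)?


P(X > 8) = P(first 8 trials all fail) = (1-p)^8 = (11/13)^8 = 214358881/815730721

214358881/815730721


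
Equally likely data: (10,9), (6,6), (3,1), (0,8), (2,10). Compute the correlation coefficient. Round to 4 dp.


Cov(X,Y) = 1.2400, Var(X) = 12.1600, Var(Y) = 10.1600
rho = Cov/(sqrt(VarX)*sqrt(VarY)) = 0.1116

0.1116


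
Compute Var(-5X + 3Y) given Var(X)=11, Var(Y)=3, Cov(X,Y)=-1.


Var(-5X + 3Y) = (-5)^2*Var(X) + 3^2*Var(Y) + 2*(-5)*3*Cov(X,Y)
= 25*11 + 9*3 - 30*(-1)
= 275 + 27 + 30 = 332

332


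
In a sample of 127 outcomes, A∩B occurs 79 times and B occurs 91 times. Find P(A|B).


P(A|B) = P(A∩B)/P(B) = (79/127)/(91/127) = 79/91

79/91


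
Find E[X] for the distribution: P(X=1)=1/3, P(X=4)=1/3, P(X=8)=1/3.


E[X] = sum(x * P(x))
= 1*1/3 + 4*1/3 + 8*1/3
= 13/3

13/3


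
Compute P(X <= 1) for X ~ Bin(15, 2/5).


P(X<=1) = P(X=0) + P(X=1)
= 14348907/30517578125 + 28697814/6103515625
= 157837977/30517578125

157837977/30517578125


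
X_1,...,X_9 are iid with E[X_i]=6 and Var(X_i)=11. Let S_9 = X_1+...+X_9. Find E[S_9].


E[S_n] = n*E[X_1] = 9*6 = 54

54


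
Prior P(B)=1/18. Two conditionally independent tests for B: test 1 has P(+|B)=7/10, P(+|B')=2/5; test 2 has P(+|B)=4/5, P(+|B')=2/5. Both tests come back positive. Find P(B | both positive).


After test 1: P(+) = 7/10*1/18 + 2/5*17/18 = 5/12
P(B|+) = (7/180)/(5/12) = 7/75
After test 2 (use post1 as new prior): P(+) = 4/5*7/75 + 2/5*68/75 = 164/375
P(B|+,+) = (28/375)/(164/375) = 7/41

7/41


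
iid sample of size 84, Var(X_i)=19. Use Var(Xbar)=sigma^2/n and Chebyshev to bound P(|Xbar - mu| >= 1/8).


Var(Xbar) = Var(X)/n = 19/84
Chebyshev: P(|Xbar-mu| >= 1/8) <= Var(Xbar)/(1/8)^2 = (19/84)/(1/64) = 304/21
Bound exceeds 1, so trivial bound: 1

1


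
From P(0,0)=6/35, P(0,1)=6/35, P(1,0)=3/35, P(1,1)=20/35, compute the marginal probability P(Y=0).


P(Y=0) = P(0,0)+P(1,0) = 6/35 + 3/35 = 9/35

9/35


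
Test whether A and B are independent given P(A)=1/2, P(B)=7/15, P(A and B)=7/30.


P(A)*P(B) = 1/2*7/15 = 7/30
P(A∩B) = 7/30, which equals P(A)P(B), so independent

Yes, A and B are independent


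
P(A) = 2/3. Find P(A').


P(A') = 1 - P(A) = 1 - 2/3 = 1/3

1/3


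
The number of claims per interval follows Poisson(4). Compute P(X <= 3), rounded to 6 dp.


P(X<=3) = e^(-4)*4^0/0! + e^(-4)*4^1/1! + e^(-4)*4^2/2! + e^(-4)*4^3/3!
≈ 0.0183156389 + 0.0732625556 + 0.1465251111 + 0.1953668148
= 0.4334701204
≈ 0.433470

0.433470


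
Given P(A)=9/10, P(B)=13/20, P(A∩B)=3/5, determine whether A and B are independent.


P(A)*P(B) = 9/10*13/20 = 117/200
P(A∩B) = 3/5 != 117/200, so not independent

No, A and B are not independent


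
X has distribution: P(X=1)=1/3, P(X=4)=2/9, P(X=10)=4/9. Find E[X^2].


E[X^2] = sum(g(x)*P(x))
= 1*1/3 + 16*2/9 + 100*4/9
= 145/3

145/3


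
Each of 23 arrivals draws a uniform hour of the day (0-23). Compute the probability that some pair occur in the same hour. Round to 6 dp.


P(all different) = prod((24-i)/24 for i=0..22) = 0.000000
P(at least one match) = 1 - 0.000000 = 1.000000

1.000000


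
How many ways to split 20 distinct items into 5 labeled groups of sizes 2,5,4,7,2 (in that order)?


20! = 2432902008176640000
Denominator: 2!=2 * 5!=120 * 4!=24 * 7!=5040 * 2!=2
Coefficient = 2432902008176640000 / 58060800 = 41902660800

41902660800


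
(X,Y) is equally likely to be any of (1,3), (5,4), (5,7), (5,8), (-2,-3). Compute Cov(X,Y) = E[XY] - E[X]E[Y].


E[X]=14/5, E[Y]=19/5, E[XY]=104/5
Cov(X,Y) = E[XY] - E[X]E[Y] = 104/5 - 14/5*19/5 = 254/25

254/25


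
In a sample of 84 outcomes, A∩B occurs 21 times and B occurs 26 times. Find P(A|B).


P(A|B) = P(A∩B)/P(B) = (21/84)/(26/84) = 21/26

21/26


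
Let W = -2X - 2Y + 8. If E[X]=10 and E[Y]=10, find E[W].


E[-2X - 2Y + 8] = -2*E[X] - 2*E[Y] + 8
= (-2)*(10) + (-2)*(10) + (8)
= -20 - 20 + 8 = -32

-32


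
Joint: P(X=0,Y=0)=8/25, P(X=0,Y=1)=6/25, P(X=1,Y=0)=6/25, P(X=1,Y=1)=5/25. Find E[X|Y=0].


P(Y=0) = 14/25
E[X|Y=0] = (0*8 + 1*6)/14 = 6/14 = 3/7

3/7


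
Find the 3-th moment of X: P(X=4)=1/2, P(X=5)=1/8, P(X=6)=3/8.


E[X^3] = sum(x^3 * P(x))
= 64*1/2 + 125*1/8 + 216*3/8
= 1029/8

1029/8


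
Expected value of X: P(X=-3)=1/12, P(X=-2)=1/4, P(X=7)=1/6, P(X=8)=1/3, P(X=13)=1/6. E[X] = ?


E[X] = sum(x * P(x))
= -3*1/12 - 2*1/4 + 7*1/6 + 8*1/3 + 13*1/6
= 21/4

21/4


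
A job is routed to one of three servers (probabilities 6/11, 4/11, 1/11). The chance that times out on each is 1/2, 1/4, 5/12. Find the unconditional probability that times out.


P(A) = P(A|B1)P(B1) + P(A|B2)P(B2) + P(A|B3)P(B3)
= 1/2*6/11 + 1/4*4/11 + 5/12*1/11
= 3/11 + 1/11 + 5/132 = 53/132

53/132


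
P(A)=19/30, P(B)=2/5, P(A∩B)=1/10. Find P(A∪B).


P(A∪B) = P(A) + P(B) - P(A∩B)
= 19/30 + 2/5 - 1/10 = 14/15

14/15


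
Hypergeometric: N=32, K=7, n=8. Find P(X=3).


P(X=3) = C(7,3)*C(25,5) / C(32,8)
= 35*53130 / 10518300
= 1859550/10518300 = 12397/70122

12397/70122


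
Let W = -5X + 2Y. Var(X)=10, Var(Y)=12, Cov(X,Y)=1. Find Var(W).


Var(-5X + 2Y) = (-5)^2*Var(X) + 2^2*Var(Y) + 2*(-5)*2*Cov(X,Y)
= 25*10 + 4*12 - 20*1
= 250 + 48 - 20 = 278

278


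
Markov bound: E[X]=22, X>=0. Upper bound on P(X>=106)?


Markov: P(X >= a) <= E[X]/a
P(X >= 106) <= 22/106 = 11/53

11/53


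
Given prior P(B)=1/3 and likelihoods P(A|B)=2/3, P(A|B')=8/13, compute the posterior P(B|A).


P(A) = P(A|B)P(B) + P(A|B')P(B') = 2/3*1/3 + 8/13*2/3 = 74/117
P(B|A) = P(A|B)P(B)/P(A) = (2/9)/(74/117) = 13/37

13/37


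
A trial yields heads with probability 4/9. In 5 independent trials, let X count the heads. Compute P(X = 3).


P(X=3) = C(5,3) * p^3 * (1-p)^2
= 10 * 64/729 * 25/81
= 16000/59049

16000/59049


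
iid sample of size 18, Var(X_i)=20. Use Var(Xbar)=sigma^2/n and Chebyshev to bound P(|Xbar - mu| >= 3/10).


Var(Xbar) = Var(X)/n = 20/18
Chebyshev: P(|Xbar-mu| >= 3/10) <= Var(Xbar)/(3/10)^2 = (10/9)/(9/100) = 1000/81
Bound exceeds 1, so trivial bound: 1

1


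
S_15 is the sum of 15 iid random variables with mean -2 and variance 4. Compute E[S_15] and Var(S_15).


E[S_n] = n*mu = 15*-2 = -30
Var(S_n) = n*sigma^2 = 15*4 = 60

E[S_15]=-30, Var(S_15)=60


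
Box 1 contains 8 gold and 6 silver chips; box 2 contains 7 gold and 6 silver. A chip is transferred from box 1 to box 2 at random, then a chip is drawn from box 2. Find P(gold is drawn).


P(transfer gold) = 8/14 = 4/7; P(transfer silver) = 3/7
If gold transferred: Urn II has 8 gold of 14, so P(gold|gold moved) = 4/7
If silver transferred: Urn II has 7 gold of 14, so P(gold|silver moved) = 1/2
By total probability: P(gold) = 4/7*4/7 + 3/7*1/2 = 53/98

53/98


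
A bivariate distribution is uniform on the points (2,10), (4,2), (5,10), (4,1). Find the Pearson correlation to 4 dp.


Cov(X,Y) = -1.0625, Var(X) = 1.1875, Var(Y) = 18.1875
rho = Cov/(sqrt(VarX)*sqrt(VarY)) = -0.2286

-0.2286


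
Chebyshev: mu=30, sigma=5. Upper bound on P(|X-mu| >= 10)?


k = 10/5 = 2
Chebyshev: P(|X-mu| >= k*sigma) <= 1/k^2 = 1/2^2 = 1/4

1/4


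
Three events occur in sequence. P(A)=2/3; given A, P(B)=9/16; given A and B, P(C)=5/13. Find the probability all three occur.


P(A∩B∩C) = P(A) * P(B|A) * P(C|A∩B)
= 2/3 * 9/16 * 5/13
= 3/8 * 5/13 = 15/104

15/104


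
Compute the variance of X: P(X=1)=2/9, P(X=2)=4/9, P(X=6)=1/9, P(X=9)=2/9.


E[X] = 34/9, E[X^2] = 24
Var(X) = E[X^2] - (E[X])^2 = 24 - (34/9)^2 = 788/81

788/81


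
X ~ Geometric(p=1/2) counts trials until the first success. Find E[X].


For geometric (trials until first success), E[X] = 1/p = 1/(1/2) = 2

2


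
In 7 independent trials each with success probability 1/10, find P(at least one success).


P(at least one) = 1 - P(none)
P(none) = (1 - 1/10)^7 = (9/10)^7 = 4782969/10000000
P(at least one) = 1 - 4782969/10000000 = 5217031/10000000

5217031/10000000


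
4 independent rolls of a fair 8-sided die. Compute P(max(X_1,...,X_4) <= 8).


P(max <= 8) = P(all X_i <= 8) = (P(X_1 <= 8))^4
= (8/8)^4 = 1^4 = 1

1


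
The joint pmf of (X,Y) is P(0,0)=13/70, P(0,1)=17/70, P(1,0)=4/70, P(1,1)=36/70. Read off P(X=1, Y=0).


Read from table: P(X=1, Y=0) = 4/70 = 2/35

2/35


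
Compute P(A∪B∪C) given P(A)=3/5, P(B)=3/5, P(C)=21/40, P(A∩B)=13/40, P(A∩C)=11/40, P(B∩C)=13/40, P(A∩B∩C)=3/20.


P(A∪B∪C) = P(A)+P(B)+P(C) - P(AB)-P(AC)-P(BC) + P(ABC)
= 3/5+3/5+21/40 - 13/40-11/40-13/40 + 3/20
= 19/20

19/20


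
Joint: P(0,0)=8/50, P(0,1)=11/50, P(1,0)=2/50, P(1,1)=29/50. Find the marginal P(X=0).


P(X=0) = P(0,0)+P(0,1) = 8/50 + 11/50 = 19/50

19/50


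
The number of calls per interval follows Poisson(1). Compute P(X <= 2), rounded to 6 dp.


P(X<=2) = e^(-1)*1^0/0! + e^(-1)*1^1/1! + e^(-1)*1^2/2!
≈ 0.3678794412 + 0.3678794412 + 0.1839397206
= 0.9196986030
≈ 0.919699

0.919699


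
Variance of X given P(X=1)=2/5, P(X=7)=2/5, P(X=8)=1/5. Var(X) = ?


E[X] = 24/5, E[X^2] = 164/5
Var(X) = E[X^2] - (E[X])^2 = 164/5 - (24/5)^2 = 244/25

244/25


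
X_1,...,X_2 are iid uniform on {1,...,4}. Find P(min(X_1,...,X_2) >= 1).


P(min >= 1) = P(all X_i >= 1) = (P(X_1 >= 1))^2
= (4/4)^2 = 1^2 = 1

1


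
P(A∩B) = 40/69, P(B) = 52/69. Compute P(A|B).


P(A|B) = P(A∩B)/P(B) = (40/69)/(52/69) = 40/52 = 10/13

10/13


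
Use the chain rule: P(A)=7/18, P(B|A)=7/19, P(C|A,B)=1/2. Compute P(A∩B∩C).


P(A∩B∩C) = P(A) * P(B|A) * P(C|A∩B)
= 7/18 * 7/19 * 1/2
= 49/342 * 1/2 = 49/684

49/684


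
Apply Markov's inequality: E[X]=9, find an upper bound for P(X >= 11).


Markov: P(X >= a) <= E[X]/a
P(X >= 11) <= 9/11

9/11


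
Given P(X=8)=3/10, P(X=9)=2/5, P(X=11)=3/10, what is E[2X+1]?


E[2X+1] = sum(g(x)*P(x))
= 17*3/10 + 19*2/5 + 23*3/10
= 98/5

98/5


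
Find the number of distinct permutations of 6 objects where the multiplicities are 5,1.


6! = 720
Denominator: 5!=120 * 1!=1
Coefficient = 720 / 120 = 6

6


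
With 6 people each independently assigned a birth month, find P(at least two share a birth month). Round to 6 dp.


P(all different) = prod((12-i)/12 for i=0..5) = 0.222801
P(at least one match) = 1 - 0.222801 = 0.777199

0.777199


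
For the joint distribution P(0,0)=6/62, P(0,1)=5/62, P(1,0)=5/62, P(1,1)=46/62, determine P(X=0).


P(X=0) = P(0,0)+P(0,1) = 6/62 + 5/62 = 11/62

11/62


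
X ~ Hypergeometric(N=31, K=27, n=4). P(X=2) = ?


P(X=2) = C(27,2)*C(4,2) / C(31,4)
= 351*6 / 31465
= 2106/31465

2106/31465


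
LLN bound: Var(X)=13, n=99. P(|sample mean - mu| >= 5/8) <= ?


Var(Xbar) = Var(X)/n = 13/99
Chebyshev: P(|Xbar-mu| >= 5/8) <= Var(Xbar)/(5/8)^2 = (13/99)/(25/64) = 832/2475

832/2475


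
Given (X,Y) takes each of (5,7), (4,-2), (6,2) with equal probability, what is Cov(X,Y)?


E[X]=5, E[Y]=7/3, E[XY]=13
Cov(X,Y) = E[XY] - E[X]E[Y] = 13 - 5*7/3 = 4/3

4/3


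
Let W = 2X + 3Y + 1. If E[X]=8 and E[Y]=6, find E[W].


E[2X + 3Y + 1] = 2*E[X] + 3*E[Y] + 1
= (2)*(8) + (3)*(6) + (1)
= 16 + 18 + 1 = 35

35


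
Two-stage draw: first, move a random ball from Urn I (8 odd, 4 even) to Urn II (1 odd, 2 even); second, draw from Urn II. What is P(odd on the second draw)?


P(transfer odd) = 8/12 = 2/3; P(transfer even) = 1/3
If odd transferred: Urn II has 2 odd of 4, so P(odd|odd moved) = 1/2
If even transferred: Urn II has 1 odd of 4, so P(odd|even moved) = 1/4
By total probability: P(odd) = 2/3*1/2 + 1/3*1/4 = 5/12

5/12


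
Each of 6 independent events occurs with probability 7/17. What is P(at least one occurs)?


P(at least one) = 1 - P(none)
P(none) = (1 - 7/17)^6 = (10/17)^6 = 1000000/24137569
P(at least one) = 1 - 1000000/24137569 = 23137569/24137569

23137569/24137569


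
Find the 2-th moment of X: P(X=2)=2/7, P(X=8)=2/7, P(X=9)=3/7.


E[X^2] = sum(x^2 * P(x))
= 4*2/7 + 64*2/7 + 81*3/7
= 379/7

379/7


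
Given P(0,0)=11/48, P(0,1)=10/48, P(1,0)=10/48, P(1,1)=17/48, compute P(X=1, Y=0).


Read from table: P(X=1, Y=0) = 10/48 = 5/24

5/24


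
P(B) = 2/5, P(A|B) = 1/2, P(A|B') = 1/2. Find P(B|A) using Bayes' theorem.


P(A) = P(A|B)P(B) + P(A|B')P(B') = 1/2*2/5 + 1/2*3/5 = 1/2
P(B|A) = P(A|B)P(B)/P(A) = (1/5)/(1/2) = 2/5

2/5


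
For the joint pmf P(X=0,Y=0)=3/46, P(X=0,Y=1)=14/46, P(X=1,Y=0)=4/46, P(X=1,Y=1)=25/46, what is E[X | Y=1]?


P(Y=1) = 39/46
E[X|Y=1] = (0*14 + 1*25)/39 = 25/39

25/39


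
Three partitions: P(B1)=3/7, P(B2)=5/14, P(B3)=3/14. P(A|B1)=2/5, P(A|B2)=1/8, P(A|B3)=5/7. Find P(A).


P(A) = P(A|B1)P(B1) + P(A|B2)P(B2) + P(A|B3)P(B3)
= 2/5*3/7 + 1/8*5/14 + 5/7*3/14
= 6/35 + 5/112 + 15/98 = 1447/3920

1447/3920


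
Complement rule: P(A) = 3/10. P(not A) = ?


P(A') = 1 - P(A) = 1 - 3/10 = 7/10

7/10


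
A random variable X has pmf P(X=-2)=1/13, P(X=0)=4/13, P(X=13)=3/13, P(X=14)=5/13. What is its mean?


E[X] = sum(x * P(x))
= -2*1/13 + 0*4/13 + 13*3/13 + 14*5/13
= 107/13

107/13
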